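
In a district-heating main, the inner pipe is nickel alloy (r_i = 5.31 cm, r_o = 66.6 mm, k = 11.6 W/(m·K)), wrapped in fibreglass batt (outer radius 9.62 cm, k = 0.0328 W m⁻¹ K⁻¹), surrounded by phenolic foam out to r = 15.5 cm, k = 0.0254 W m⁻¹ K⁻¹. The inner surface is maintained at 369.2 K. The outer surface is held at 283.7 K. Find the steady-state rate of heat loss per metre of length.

Q' = 17.9 W/m

Treat each layer as a resistance in series:
  R'_nickel alloy = ln(0.0666/0.0531)/(2πk) = 0.2265/(2π·11.6) = 0.003108 m·K/W
  R'_fibreglass batt = ln(0.0962/0.0666)/(2πk) = 0.3677/(2π·0.0328) = 1.784 m·K/W
  R'_phenolic foam = ln(0.155/0.0962)/(2πk) = 0.4770/(2π·0.0254) = 2.989 m·K/W
ΣR = 0.003108 + 1.784 + 2.989 = 4.776 m·K/W
Q' = ΔT/ΣR = (369.2 K − 283.7 K)/4.776 = 17.9 W/m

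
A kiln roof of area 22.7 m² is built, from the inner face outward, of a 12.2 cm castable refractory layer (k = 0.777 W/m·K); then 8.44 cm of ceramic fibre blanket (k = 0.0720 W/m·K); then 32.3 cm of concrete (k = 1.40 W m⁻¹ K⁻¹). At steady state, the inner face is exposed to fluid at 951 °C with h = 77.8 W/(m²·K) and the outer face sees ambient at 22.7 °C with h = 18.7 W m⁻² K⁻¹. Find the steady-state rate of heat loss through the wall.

Treat each layer as a resistance in series:
  R_conv,in = 1/(hA) = 1/(77.8·22.7) = 5.662×10^-4 K/W
  R_castable refractory = L/(kA) = 0.122/(0.777·22.7) = 0.006917 K/W
  R_ceramic fibre blanket = L/(kA) = 0.0844/(0.0720·22.7) = 0.05164 K/W
  R_concrete = L/(kA) = 0.323/(1.40·22.7) = 0.01016 K/W
  R_conv,out = 1/(hA) = 1/(18.7·22.7) = 0.002356 K/W
ΣR = 5.662×10^-4 + 0.006917 + 0.05164 + 0.01016 + 0.002356 = 0.07164 K/W
Q = ΔT/ΣR = (951 °C − 22.7 °C)/0.07164 = 13000 W

Q = 13.0 kW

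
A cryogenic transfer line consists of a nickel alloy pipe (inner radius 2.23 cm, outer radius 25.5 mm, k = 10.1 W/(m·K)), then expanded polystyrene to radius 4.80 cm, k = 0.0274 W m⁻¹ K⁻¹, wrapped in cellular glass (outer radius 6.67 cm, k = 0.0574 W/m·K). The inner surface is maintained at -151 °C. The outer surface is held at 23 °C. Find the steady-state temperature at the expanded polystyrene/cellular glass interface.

T = -11.6 °C

Resistance network (inner→outer):
  R'_nickel alloy = ln(0.0255/0.0223)/(2πk) = 0.1341/(2π·10.1) = 0.002113 m·K/W
  R'_expanded polystyrene = ln(0.0480/0.0255)/(2πk) = 0.6325/(2π·0.0274) = 3.674 m·K/W
  R'_cellular glass = ln(0.0667/0.0480)/(2πk) = 0.3290/(2π·0.0574) = 0.9122 m·K/W
ΣR = 0.002113 + 3.674 + 0.9122 = 4.588 m·K/W
Q' = ΔT/ΣR = (-151 °C − 23 °C)/4.588 = -37.93 W/m
From the inner boundary to the expanded polystyrene/cellular glass interface, ΣR_partial = 3.676 m·K/W.
T_interface = T_in − Q'·ΣR_partial = -151 °C − (-37.93)(3.676) = -11.6 °C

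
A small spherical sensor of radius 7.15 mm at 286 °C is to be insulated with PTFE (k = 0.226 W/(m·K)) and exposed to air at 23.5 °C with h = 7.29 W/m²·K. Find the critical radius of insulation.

For a sphere, r_cr = 2k_ins/h = 2·0.226/7.29 = 0.0620 m = 6.20 cm

r_cr = 6.20 cm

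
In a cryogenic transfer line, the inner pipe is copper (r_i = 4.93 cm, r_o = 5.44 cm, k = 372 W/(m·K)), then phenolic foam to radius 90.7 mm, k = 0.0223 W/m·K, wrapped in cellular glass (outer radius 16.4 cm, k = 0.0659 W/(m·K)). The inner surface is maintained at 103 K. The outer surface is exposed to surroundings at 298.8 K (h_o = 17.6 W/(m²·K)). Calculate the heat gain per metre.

Q' = 38.1 W/m

Series thermal resistances, inner to outer:
  R'_copper = ln(0.0544/0.0493)/(2πk) = 0.09844/(2π·372) = 4.212×10^-5 m·K/W
  R'_phenolic foam = ln(0.0907/0.0544)/(2πk) = 0.5112/(2π·0.0223) = 3.648 m·K/W
  R'_cellular glass = ln(0.164/0.0907)/(2πk) = 0.5923/(2π·0.0659) = 1.430 m·K/W
  R'_conv,out = 1/(2πr h) = 1/(2π·0.164·17.6) = 0.05514 m·K/W
ΣR = 4.212×10^-5 + 3.648 + 1.430 + 0.05514 = 5.133 m·K/W
Q' = ΔT/ΣR = (103 K − 298.8 K)/5.133 = -38.1 W/m
(Negative Q' ⇒ heat flows inward; heat gain = 38.1 W/m.)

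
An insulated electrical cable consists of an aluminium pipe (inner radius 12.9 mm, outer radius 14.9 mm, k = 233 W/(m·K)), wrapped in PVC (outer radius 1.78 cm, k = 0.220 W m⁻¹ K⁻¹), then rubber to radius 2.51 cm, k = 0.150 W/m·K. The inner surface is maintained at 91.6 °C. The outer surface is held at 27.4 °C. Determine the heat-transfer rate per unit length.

Q' = 130 W/m

Series thermal resistances, inner to outer:
  R'_aluminium = ln(0.0149/0.0129)/(2πk) = 0.1441/(2π·233) = 9.845×10^-5 m·K/W
  R'_PVC = ln(0.0178/0.0149)/(2πk) = 0.1778/(2π·0.220) = 0.1287 m·K/W
  R'_rubber = ln(0.0251/0.0178)/(2πk) = 0.3437/(2π·0.150) = 0.3646 m·K/W
ΣR = 9.845×10^-5 + 0.1287 + 0.3646 = 0.4934 m·K/W
Q' = ΔT/ΣR = (91.6 °C − 27.4 °C)/0.4934 = 130 W/m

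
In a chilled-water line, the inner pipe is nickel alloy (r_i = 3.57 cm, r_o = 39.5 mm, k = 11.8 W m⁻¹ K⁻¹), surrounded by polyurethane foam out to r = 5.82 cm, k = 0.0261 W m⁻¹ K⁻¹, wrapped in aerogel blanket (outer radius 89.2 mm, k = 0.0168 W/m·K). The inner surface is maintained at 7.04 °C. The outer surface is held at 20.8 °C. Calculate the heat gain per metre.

Series thermal resistances, inner to outer:
  R'_nickel alloy = ln(0.0395/0.0357)/(2πk) = 0.1011/(2π·11.8) = 0.001364 m·K/W
  R'_polyurethane foam = ln(0.0582/0.0395)/(2πk) = 0.3876/(2π·0.0261) = 2.363 m·K/W
  R'_aerogel blanket = ln(0.0892/0.0582)/(2πk) = 0.4270/(2π·0.0168) = 4.045 m·K/W
ΣR = 0.001364 + 2.363 + 4.045 = 6.409 m·K/W
Q' = ΔT/ΣR = (7.04 °C − 20.8 °C)/6.409 = -2.15 W/m
(Negative Q' ⇒ heat flows inward; heat gain = 2.15 W/m.)

Q' = 2.15 W/m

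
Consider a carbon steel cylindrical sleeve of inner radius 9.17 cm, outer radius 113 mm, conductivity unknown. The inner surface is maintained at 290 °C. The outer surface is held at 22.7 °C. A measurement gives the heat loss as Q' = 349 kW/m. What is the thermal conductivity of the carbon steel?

ΣR = ΔT/Q' = |290 − 22.7|/3.49×10^5 = 7.659×10^-4 m·K/W
ln(r₂/r₁)/(2πk) = 7.659×10^-4 ⇒ k = 0.2089/(2π·7.659×10^-4) = 43.4 W/m·K

k = 43.4 W/m·K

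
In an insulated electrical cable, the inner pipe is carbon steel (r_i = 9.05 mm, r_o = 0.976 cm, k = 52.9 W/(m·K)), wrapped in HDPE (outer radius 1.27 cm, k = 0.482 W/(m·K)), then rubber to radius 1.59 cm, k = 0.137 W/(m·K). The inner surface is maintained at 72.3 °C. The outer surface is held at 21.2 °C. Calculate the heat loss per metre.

Q' = 147 W/m

Resistance network (inner→outer):
  R'_carbon steel = ln(0.00976/0.00905)/(2πk) = 0.07553/(2π·52.9) = 2.272×10^-4 m·K/W
  R'_HDPE = ln(0.0127/0.00976)/(2πk) = 0.2633/(2π·0.482) = 0.08694 m·K/W
  R'_rubber = ln(0.0159/0.0127)/(2πk) = 0.2247/(2π·0.137) = 0.2611 m·K/W
ΣR = 2.272×10^-4 + 0.08694 + 0.2611 = 0.3483 m·K/W
Q' = ΔT/ΣR = (72.3 °C − 21.2 °C)/0.3483 = 147 W/m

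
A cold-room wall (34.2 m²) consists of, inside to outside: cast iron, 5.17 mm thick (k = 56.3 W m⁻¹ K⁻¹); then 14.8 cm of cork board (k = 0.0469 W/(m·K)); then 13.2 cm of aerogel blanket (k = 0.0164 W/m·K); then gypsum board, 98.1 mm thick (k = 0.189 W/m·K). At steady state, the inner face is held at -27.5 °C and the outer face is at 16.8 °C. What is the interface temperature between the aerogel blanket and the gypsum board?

Treat each layer as a resistance in series:
  R_cast iron = L/(kA) = 0.00517/(56.3·34.2) = 2.685×10^-6 K/W
  R_cork board = L/(kA) = 0.148/(0.0469·34.2) = 0.09227 K/W
  R_aerogel blanket = L/(kA) = 0.132/(0.0164·34.2) = 0.2353 K/W
  R_gypsum board = L/(kA) = 0.0981/(0.189·34.2) = 0.01518 K/W
ΣR = 2.685×10^-6 + 0.09227 + 0.2353 + 0.01518 = 0.3428 K/W
Q = ΔT/ΣR = (-27.5 °C − 16.8 °C)/0.3428 = -129.2 W
From the inner boundary to the aerogel blanket/gypsum board interface, ΣR_partial = 0.3276 K/W.
T_interface = T_in − Q·ΣR_partial = -27.5 °C − (-129.2)(0.3276) = 14.8 °C

T = 14.8 °C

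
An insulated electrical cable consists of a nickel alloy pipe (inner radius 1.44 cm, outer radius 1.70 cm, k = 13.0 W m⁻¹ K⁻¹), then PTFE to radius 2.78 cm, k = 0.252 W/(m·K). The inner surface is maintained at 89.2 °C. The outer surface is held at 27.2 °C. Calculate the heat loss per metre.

Resistance network (inner→outer):
  R'_nickel alloy = ln(0.0170/0.0144)/(2πk) = 0.1660/(2π·13.0) = 0.002032 m·K/W
  R'_PTFE = ln(0.0278/0.0170)/(2πk) = 0.4918/(2π·0.252) = 0.3106 m·K/W
ΣR = 0.002032 + 0.3106 = 0.3126 m·K/W
Q' = ΔT/ΣR = (89.2 °C − 27.2 °C)/0.3126 = 198 W/m

Q' = 198 W/m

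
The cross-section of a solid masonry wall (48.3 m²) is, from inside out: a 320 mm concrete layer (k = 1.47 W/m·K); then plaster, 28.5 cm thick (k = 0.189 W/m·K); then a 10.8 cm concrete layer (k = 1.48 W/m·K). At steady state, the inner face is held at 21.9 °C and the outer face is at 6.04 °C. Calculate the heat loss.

Q = 426 W

Treat each layer as a resistance in series:
  R_concrete = L/(kA) = 0.320/(1.47·48.3) = 0.004507 K/W
  R_plaster = L/(kA) = 0.285/(0.189·48.3) = 0.03122 K/W
  R_concrete = L/(kA) = 0.108/(1.48·48.3) = 0.001511 K/W
ΣR = 0.004507 + 0.03122 + 0.001511 = 0.03724 K/W
Q = ΔT/ΣR = (21.9 °C − 6.04 °C)/0.03724 = 426 W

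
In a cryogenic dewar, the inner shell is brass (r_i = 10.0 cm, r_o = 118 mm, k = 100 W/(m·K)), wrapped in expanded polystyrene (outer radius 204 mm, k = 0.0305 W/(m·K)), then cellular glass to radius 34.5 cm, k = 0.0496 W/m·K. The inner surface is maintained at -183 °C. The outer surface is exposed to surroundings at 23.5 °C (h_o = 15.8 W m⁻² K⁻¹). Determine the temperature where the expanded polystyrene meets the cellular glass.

T = -30.0 °C

Series thermal resistances, inner to outer:
  R_brass = (1/0.100 − 1/0.118)/(4πk) = 1.525/(4π·100) = 0.001214 K/W
  R_expanded polystyrene = (1/0.118 − 1/0.204)/(4πk) = 3.573/(4π·0.0305) = 9.321 K/W
  R_cellular glass = (1/0.204 − 1/0.345)/(4πk) = 2.003/(4π·0.0496) = 3.214 K/W
  R_conv,out = 1/(4πr²h) = 1/(4π·0.345²·15.8) = 0.04232 K/W
ΣR = 0.001214 + 9.321 + 3.214 + 0.04232 = 12.58 K/W
Q = ΔT/ΣR = (-183 °C − 23.5 °C)/12.58 = -16.41 W
From the inner boundary to the expanded polystyrene/cellular glass interface, ΣR_partial = 9.322 K/W.
T_interface = T_in − Q·ΣR_partial = -183 °C − (-16.41)(9.322) = -30.0 °C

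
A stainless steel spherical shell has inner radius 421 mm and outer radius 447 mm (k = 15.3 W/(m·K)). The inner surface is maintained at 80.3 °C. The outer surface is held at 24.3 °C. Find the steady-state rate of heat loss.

Q = 4πk·ΔT/(1/r₁ − 1/r₂) = 4π × 15.3 × 56 / (1/0.421 − 1/0.447) = 77900 W

Q = 77.9 kW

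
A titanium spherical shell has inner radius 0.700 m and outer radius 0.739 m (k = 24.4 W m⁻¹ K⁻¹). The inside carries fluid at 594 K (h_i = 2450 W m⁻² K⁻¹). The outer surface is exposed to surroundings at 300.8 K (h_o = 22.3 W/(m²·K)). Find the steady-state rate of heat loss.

Resistance network (inner→outer):
  R_conv,in = 1/(4πr²h) = 1/(4π·0.700²·2450) = 6.629×10^-5 K/W
  R_titanium = (1/0.700 − 1/0.739)/(4πk) = 0.07539/(4π·24.4) = 2.459×10^-4 K/W
  R_conv,out = 1/(4πr²h) = 1/(4π·0.739²·22.3) = 0.006534 K/W
ΣR = 6.629×10^-5 + 2.459×10^-4 + 0.006534 = 0.006846 K/W
Q = ΔT/ΣR = (594 K − 300.8 K)/0.006846 = 42800 W

Q = 42.8 kW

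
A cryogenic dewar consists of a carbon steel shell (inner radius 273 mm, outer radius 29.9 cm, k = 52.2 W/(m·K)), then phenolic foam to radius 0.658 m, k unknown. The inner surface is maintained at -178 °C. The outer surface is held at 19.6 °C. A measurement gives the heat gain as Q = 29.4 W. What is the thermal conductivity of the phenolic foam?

k = 0.0216 W/m·K

ΣR = ΔT/Q = |-178 − 19.6|/29.4 = 6.721 K/W
Known resistances:
  R_carbon steel = (1/0.273 − 1/0.299)/(4πk) = 0.3185/(4π·52.2) = 4.856×10^-4 K/W
R_phenolic foam = ΣR − ΣR_known = 6.721 − 4.856×10^-4 = 6.721 K/W
(1/r₁−1/r₂)/(4πk) = 6.721 ⇒ k = 1.825/(4π·6.721) = 0.0216 W/m·K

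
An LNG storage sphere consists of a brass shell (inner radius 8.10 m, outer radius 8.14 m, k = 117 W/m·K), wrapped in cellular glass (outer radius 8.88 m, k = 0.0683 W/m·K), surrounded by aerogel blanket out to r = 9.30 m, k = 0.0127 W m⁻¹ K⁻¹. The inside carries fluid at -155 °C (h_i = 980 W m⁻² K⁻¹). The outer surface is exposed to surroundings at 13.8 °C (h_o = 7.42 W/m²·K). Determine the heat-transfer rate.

Q = 3840 W

Treat each layer as a resistance in series:
  R_conv,in = 1/(4πr²h) = 1/(4π·8.10²·980) = 1.238×10^-6 K/W
  R_brass = (1/8.10 − 1/8.14)/(4πk) = 6.067×10^-4/(4π·117) = 4.126×10^-7 K/W
  R_cellular glass = (1/8.14 − 1/8.88)/(4πk) = 0.01024/(4π·0.0683) = 0.01193 K/W
  R_aerogel blanket = (1/8.88 − 1/9.30)/(4πk) = 0.005086/(4π·0.0127) = 0.03187 K/W
  R_conv,out = 1/(4πr²h) = 1/(4π·9.30²·7.42) = 1.240×10^-4 K/W
ΣR = 1.238×10^-6 + 4.126×10^-7 + 0.01193 + 0.03187 + 1.240×10^-4 = 0.04393 K/W
Q = ΔT/ΣR = (-155 °C − 13.8 °C)/0.04393 = -3840 W
(Negative Q ⇒ heat flows inward; heat gain = 3840 W.)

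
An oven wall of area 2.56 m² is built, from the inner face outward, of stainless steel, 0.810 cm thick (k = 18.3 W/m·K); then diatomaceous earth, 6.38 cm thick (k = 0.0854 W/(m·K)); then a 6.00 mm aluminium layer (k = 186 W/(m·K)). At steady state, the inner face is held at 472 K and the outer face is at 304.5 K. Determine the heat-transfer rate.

Treat each layer as a resistance in series:
  R_stainless steel = L/(kA) = 0.00810/(18.3·2.56) = 1.729×10^-4 K/W
  R_diatomaceous earth = L/(kA) = 0.0638/(0.0854·2.56) = 0.2918 K/W
  R_aluminium = L/(kA) = 0.00600/(186·2.56) = 1.260×10^-5 K/W
ΣR = 1.729×10^-4 + 0.2918 + 1.260×10^-5 = 0.2920 K/W
Q = ΔT/ΣR = (472 K − 304.5 K)/0.2920 = 574 W

Q = 574 W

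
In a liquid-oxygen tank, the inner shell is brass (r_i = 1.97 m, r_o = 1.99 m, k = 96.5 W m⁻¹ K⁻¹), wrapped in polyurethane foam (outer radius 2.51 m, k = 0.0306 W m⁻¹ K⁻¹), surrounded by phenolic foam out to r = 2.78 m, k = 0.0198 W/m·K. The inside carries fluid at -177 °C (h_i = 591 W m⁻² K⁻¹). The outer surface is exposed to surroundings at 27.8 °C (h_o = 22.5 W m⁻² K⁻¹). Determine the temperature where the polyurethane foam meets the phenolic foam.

Resistance network (inner→outer):
  R_conv,in = 1/(4πr²h) = 1/(4π·1.97²·591) = 3.470×10^-5 K/W
  R_brass = (1/1.97 − 1/1.99)/(4πk) = 0.005102/(4π·96.5) = 4.207×10^-6 K/W
  R_polyurethane foam = (1/1.99 − 1/2.51)/(4πk) = 0.1041/(4π·0.0306) = 0.2707 K/W
  R_phenolic foam = (1/2.51 − 1/2.78)/(4πk) = 0.03869/(4π·0.0198) = 0.1555 K/W
  R_conv,out = 1/(4πr²h) = 1/(4π·2.78²·22.5) = 4.576×10^-4 K/W
ΣR = 3.470×10^-5 + 4.207×10^-6 + 0.2707 + 0.1555 + 4.576×10^-4 = 0.4267 K/W
Q = ΔT/ΣR = (-177 °C − 27.8 °C)/0.4267 = -480.0 W
From the inner boundary to the polyurethane foam/phenolic foam interface, ΣR_partial = 0.2707 K/W.
T_interface = T_in − Q·ΣR_partial = -177 °C − (-480.0)(0.2707) = -47.1 °C

T = -47.1 °C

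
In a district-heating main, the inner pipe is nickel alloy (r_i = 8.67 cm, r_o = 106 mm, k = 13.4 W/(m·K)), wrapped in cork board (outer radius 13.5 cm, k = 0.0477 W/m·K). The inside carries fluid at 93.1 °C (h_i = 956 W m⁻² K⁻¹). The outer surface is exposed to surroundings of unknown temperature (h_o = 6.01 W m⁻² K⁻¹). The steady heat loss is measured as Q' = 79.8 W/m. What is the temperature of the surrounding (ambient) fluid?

Series resistances:
  R'_conv,in = 1/(2πr h) = 1/(2π·0.0867·956) = 0.001920 m·K/W
  R'_nickel alloy = ln(0.106/0.0867)/(2πk) = 0.2010/(2π·13.4) = 0.002387 m·K/W
  R'_cork board = ln(0.135/0.106)/(2πk) = 0.2418/(2π·0.0477) = 0.8069 m·K/W
  R'_conv,out = 1/(2πr h) = 1/(2π·0.135·6.01) = 0.1962 m·K/W
ΣR = 1.007 m·K/W
ΔT = Q'·ΣR = 79.8 × 1.007 = 80.36 K
Heat flows outward, so T_out = T_in − ΔT = 93.1 − 80.36 = 12.7 °C

T_out = 12.7 °C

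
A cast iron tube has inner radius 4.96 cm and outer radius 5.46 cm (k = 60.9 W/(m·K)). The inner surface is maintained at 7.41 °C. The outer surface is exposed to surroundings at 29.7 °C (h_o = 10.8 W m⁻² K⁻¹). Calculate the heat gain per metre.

Resistance network (inner→outer):
  R'_cast iron = ln(0.0546/0.0496)/(2πk) = 0.09604/(2π·60.9) = 2.510×10^-4 m·K/W
  R'_conv,out = 1/(2πr h) = 1/(2π·0.0546·10.8) = 0.2699 m·K/W
ΣR = 2.510×10^-4 + 0.2699 = 0.2702 m·K/W
Q' = ΔT/ΣR = (7.41 °C − 29.7 °C)/0.2702 = -82.5 W/m
(Negative Q' ⇒ heat flows inward; heat gain = 82.5 W/m.)

Q' = 82.5 W/m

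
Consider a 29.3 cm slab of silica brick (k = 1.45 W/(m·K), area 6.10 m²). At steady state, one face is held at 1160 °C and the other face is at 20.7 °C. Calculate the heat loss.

Q = kA·ΔT/L = 1.45 × 6.10 × |1160 °C − 20.7 °C| / 0.293 = 34400 W

Q = 34.4 kW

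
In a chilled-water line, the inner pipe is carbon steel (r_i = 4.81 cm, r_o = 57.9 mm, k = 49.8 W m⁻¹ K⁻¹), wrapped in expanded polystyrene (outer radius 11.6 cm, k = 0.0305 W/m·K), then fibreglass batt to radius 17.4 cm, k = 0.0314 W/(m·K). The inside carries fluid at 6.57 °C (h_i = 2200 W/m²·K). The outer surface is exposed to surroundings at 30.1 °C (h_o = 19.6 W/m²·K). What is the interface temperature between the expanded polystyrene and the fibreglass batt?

T = 21.5 °C

Resistance network (inner→outer):
  R'_conv,in = 1/(2πr h) = 1/(2π·0.0481·2200) = 0.001504 m·K/W
  R'_carbon steel = ln(0.0579/0.0481)/(2πk) = 0.1854/(2π·49.8) = 5.926×10^-4 m·K/W
  R'_expanded polystyrene = ln(0.116/0.0579)/(2πk) = 0.6949/(2π·0.0305) = 3.626 m·K/W
  R'_fibreglass batt = ln(0.174/0.116)/(2πk) = 0.4055/(2π·0.0314) = 2.055 m·K/W
  R'_conv,out = 1/(2πr h) = 1/(2π·0.174·19.6) = 0.04667 m·K/W
ΣR = 0.001504 + 5.926×10^-4 + 3.626 + 2.055 + 0.04667 = 5.730 m·K/W
Q' = ΔT/ΣR = (6.57 °C − 30.1 °C)/5.730 = -4.106 W/m
From the inner boundary to the expanded polystyrene/fibreglass batt interface, ΣR_partial = 3.628 m·K/W.
T_interface = T_in − Q'·ΣR_partial = 6.57 °C − (-4.106)(3.628) = 21.5 °C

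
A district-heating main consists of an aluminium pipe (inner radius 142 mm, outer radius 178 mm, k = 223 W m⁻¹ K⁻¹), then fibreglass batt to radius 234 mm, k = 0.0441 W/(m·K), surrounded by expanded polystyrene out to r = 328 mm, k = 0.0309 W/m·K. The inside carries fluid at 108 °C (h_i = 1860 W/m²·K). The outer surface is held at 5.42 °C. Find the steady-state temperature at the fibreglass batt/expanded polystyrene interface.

T = 70.8 °C

Treat each layer as a resistance in series:
  R'_conv,in = 1/(2πr h) = 1/(2π·0.142·1860) = 6.026×10^-4 m·K/W
  R'_aluminium = ln(0.178/0.142)/(2πk) = 0.2260/(2π·223) = 1.613×10^-4 m·K/W
  R'_fibreglass batt = ln(0.234/0.178)/(2πk) = 0.2735/(2π·0.0441) = 0.9872 m·K/W
  R'_expanded polystyrene = ln(0.328/0.234)/(2πk) = 0.3377/(2π·0.0309) = 1.739 m·K/W
ΣR = 6.026×10^-4 + 1.613×10^-4 + 0.9872 + 1.739 = 2.727 m·K/W
Q' = ΔT/ΣR = (108 °C − 5.42 °C)/2.727 = 37.62 W/m
From the inner boundary to the fibreglass batt/expanded polystyrene interface, ΣR_partial = 0.9880 m·K/W.
T_interface = T_in − Q'·ΣR_partial = 108 °C − (37.62)(0.9880) = 70.8 °C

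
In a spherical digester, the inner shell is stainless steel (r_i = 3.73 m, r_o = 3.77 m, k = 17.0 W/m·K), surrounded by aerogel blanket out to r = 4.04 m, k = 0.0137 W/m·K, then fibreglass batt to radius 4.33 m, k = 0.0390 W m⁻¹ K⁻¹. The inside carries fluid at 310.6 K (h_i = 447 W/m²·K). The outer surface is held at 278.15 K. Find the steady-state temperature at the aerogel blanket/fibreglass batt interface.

Series thermal resistances, inner to outer:
  R_conv,in = 1/(4πr²h) = 1/(4π·3.73²·447) = 1.280×10^-5 K/W
  R_stainless steel = (1/3.73 − 1/3.77)/(4πk) = 0.002845/(4π·17.0) = 1.332×10^-5 K/W
  R_aerogel blanket = (1/3.77 − 1/4.04)/(4πk) = 0.01773/(4π·0.0137) = 0.1030 K/W
  R_fibreglass batt = (1/4.04 − 1/4.33)/(4πk) = 0.01658/(4π·0.0390) = 0.03383 K/W
ΣR = 1.280×10^-5 + 1.332×10^-5 + 0.1030 + 0.03383 = 0.1369 K/W
Q = ΔT/ΣR = (310.6 K − 278.15 K)/0.1369 = 237.0 W
From the inner boundary to the aerogel blanket/fibreglass batt interface, ΣR_partial = 0.1030 K/W.
T_interface = T_in − Q·ΣR_partial = 310.6 K − (237.0)(0.1030) = 286.2 K

T = 286.2 K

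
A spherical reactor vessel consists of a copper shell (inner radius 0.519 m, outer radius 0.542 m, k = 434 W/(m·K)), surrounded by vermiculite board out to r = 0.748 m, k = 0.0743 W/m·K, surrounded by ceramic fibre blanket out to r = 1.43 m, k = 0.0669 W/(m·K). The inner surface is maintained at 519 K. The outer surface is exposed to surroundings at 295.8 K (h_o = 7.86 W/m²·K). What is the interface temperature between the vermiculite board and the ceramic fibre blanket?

T = 426 K

Treat each layer as a resistance in series:
  R_copper = (1/0.519 − 1/0.542)/(4πk) = 0.08176/(4π·434) = 1.499×10^-5 K/W
  R_vermiculite board = (1/0.542 − 1/0.748)/(4πk) = 0.5081/(4π·0.0743) = 0.5442 K/W
  R_ceramic fibre blanket = (1/0.748 − 1/1.43)/(4πk) = 0.6376/(4π·0.0669) = 0.7584 K/W
  R_conv,out = 1/(4πr²h) = 1/(4π·1.43²·7.86) = 0.004951 K/W
ΣR = 1.499×10^-5 + 0.5442 + 0.7584 + 0.004951 = 1.308 K/W
Q = ΔT/ΣR = (519 K − 295.8 K)/1.308 = 170.6 W
From the inner boundary to the vermiculite board/ceramic fibre blanket interface, ΣR_partial = 0.5442 K/W.
T_interface = T_in − Q·ΣR_partial = 519 K − (170.6)(0.5442) = 426 K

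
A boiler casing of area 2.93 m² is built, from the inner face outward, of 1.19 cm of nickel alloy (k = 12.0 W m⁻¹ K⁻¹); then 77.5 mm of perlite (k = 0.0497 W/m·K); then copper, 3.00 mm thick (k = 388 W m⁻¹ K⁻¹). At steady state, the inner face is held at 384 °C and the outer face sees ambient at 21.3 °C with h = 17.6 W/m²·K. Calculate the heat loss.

Resistance network (inner→outer):
  R_nickel alloy = L/(kA) = 0.0119/(12.0·2.93) = 3.385×10^-4 K/W
  R_perlite = L/(kA) = 0.0775/(0.0497·2.93) = 0.5322 K/W
  R_copper = L/(kA) = 0.00300/(388·2.93) = 2.639×10^-6 K/W
  R_conv,out = 1/(hA) = 1/(17.6·2.93) = 0.01939 K/W
ΣR = 3.385×10^-4 + 0.5322 + 2.639×10^-6 + 0.01939 = 0.5519 K/W
Q = ΔT/ΣR = (384 °C − 21.3 °C)/0.5519 = 657 W

Q = 657 W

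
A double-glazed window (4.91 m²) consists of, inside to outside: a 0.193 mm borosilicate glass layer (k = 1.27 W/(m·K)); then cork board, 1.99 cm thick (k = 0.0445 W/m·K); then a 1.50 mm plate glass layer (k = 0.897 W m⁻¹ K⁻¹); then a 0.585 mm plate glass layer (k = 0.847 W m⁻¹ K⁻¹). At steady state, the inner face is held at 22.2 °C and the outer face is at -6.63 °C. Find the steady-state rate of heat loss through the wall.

Q = 315 W

Series thermal resistances, inner to outer:
  R_borosilicate glass = L/(kA) = 1.93×10^-4/(1.27·4.91) = 3.095×10^-5 K/W
  R_cork board = L/(kA) = 0.0199/(0.0445·4.91) = 0.09108 K/W
  R_plate glass = L/(kA) = 0.00150/(0.897·4.91) = 3.406×10^-4 K/W
  R_plate glass = L/(kA) = 5.85×10^-4/(0.847·4.91) = 1.407×10^-4 K/W
ΣR = 3.095×10^-5 + 0.09108 + 3.406×10^-4 + 1.407×10^-4 = 0.09159 K/W
Q = ΔT/ΣR = (22.2 °C − -6.63 °C)/0.09159 = 315 W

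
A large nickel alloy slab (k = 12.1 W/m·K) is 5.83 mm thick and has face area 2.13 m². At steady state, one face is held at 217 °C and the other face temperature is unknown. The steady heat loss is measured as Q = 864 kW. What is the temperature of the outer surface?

T_out = 21.6 °C

Sum the resistances:
  R_nickel alloy = L/(kA) = 0.00583/(12.1·2.13) = 2.262×10^-4 K/W
ΣR = 2.262×10^-4 K/W
ΔT = Q·ΣR = 8.64×10^5 × 2.262×10^-4 = 195.4 K
Heat flows outward, so T_out = T_in − ΔT = 217 − 195.4 = 21.6 °C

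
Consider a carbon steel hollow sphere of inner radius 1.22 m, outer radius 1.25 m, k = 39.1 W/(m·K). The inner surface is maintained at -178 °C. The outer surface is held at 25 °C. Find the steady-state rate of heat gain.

Q = 4πk·ΔT/(1/r₁ − 1/r₂) = 4π × 39.1 × 203 / (1/1.22 − 1/1.25) = 5.07×10^6 W

Q = 5.07×10^6 W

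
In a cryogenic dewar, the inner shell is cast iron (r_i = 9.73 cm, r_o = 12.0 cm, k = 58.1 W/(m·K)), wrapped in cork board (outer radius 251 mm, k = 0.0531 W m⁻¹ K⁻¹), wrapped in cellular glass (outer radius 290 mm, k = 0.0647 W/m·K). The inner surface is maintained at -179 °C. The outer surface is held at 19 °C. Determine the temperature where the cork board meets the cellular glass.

T = 0.8 °C

Series thermal resistances, inner to outer:
  R_cast iron = (1/0.0973 − 1/0.120)/(4πk) = 1.944/(4π·58.1) = 0.002663 K/W
  R_cork board = (1/0.120 − 1/0.251)/(4πk) = 4.349/(4π·0.0531) = 6.518 K/W
  R_cellular glass = (1/0.251 − 1/0.290)/(4πk) = 0.5358/(4π·0.0647) = 0.6590 K/W
ΣR = 0.002663 + 6.518 + 0.6590 = 7.180 K/W
Q = ΔT/ΣR = (-179 °C − 19 °C)/7.180 = -27.58 W
From the inner boundary to the cork board/cellular glass interface, ΣR_partial = 6.521 K/W.
T_interface = T_in − Q·ΣR_partial = -179 °C − (-27.58)(6.521) = 0.8 °C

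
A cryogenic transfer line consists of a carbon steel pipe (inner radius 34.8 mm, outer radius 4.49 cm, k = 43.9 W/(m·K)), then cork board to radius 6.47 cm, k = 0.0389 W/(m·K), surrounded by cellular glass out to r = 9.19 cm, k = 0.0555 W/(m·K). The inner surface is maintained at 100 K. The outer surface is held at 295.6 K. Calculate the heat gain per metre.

Series thermal resistances, inner to outer:
  R'_carbon steel = ln(0.0449/0.0348)/(2πk) = 0.2548/(2π·43.9) = 9.238×10^-4 m·K/W
  R'_cork board = ln(0.0647/0.0449)/(2πk) = 0.3653/(2π·0.0389) = 1.495 m·K/W
  R'_cellular glass = ln(0.0919/0.0647)/(2πk) = 0.3509/(2π·0.0555) = 1.006 m·K/W
ΣR = 9.238×10^-4 + 1.495 + 1.006 = 2.502 m·K/W
Q' = ΔT/ΣR = (100 K − 295.6 K)/2.502 = -78.2 W/m
(Negative Q' ⇒ heat flows inward; heat gain = 78.2 W/m.)

Q' = 78.2 W/m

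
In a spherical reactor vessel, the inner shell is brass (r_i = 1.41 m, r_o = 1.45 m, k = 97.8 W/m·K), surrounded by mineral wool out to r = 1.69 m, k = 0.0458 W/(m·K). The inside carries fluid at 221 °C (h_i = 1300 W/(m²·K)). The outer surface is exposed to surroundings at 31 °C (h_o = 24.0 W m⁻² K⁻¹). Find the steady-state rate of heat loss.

Q = 1110 W

Series thermal resistances, inner to outer:
  R_conv,in = 1/(4πr²h) = 1/(4π·1.41²·1300) = 3.079×10^-5 K/W
  R_brass = (1/1.41 − 1/1.45)/(4πk) = 0.01956/(4π·97.8) = 1.592×10^-5 K/W
  R_mineral wool = (1/1.45 − 1/1.69)/(4πk) = 0.09794/(4π·0.0458) = 0.1702 K/W
  R_conv,out = 1/(4πr²h) = 1/(4π·1.69²·24.0) = 0.001161 K/W
ΣR = 3.079×10^-5 + 1.592×10^-5 + 0.1702 + 0.001161 = 0.1714 K/W
Q = ΔT/ΣR = (221 °C − 31 °C)/0.1714 = 1110 W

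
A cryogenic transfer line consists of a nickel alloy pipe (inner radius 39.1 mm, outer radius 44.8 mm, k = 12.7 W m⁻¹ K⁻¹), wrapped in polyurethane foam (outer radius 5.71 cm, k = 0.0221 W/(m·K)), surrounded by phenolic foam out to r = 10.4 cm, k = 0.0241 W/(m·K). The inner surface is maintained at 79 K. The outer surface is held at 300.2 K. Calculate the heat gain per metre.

Q' = 38.7 W/m

Series thermal resistances, inner to outer:
  R'_nickel alloy = ln(0.0448/0.0391)/(2πk) = 0.1361/(2π·12.7) = 0.001705 m·K/W
  R'_polyurethane foam = ln(0.0571/0.0448)/(2πk) = 0.2426/(2π·0.0221) = 1.747 m·K/W
  R'_phenolic foam = ln(0.104/0.0571)/(2πk) = 0.5996/(2π·0.0241) = 3.960 m·K/W
ΣR = 0.001705 + 1.747 + 3.960 = 5.709 m·K/W
Q' = ΔT/ΣR = (79 K − 300.2 K)/5.709 = -38.7 W/m
(Negative Q' ⇒ heat flows inward; heat gain = 38.7 W/m.)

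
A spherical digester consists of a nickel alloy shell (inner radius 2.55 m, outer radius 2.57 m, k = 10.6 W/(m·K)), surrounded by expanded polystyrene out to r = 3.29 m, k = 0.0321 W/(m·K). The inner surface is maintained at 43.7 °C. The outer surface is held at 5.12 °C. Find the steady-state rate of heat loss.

Q = 183 W

Series thermal resistances, inner to outer:
  R_nickel alloy = (1/2.55 − 1/2.57)/(4πk) = 0.003052/(4π·10.6) = 2.291×10^-5 K/W
  R_expanded polystyrene = (1/2.57 − 1/3.29)/(4πk) = 0.08515/(4π·0.0321) = 0.2111 K/W
ΣR = 2.291×10^-5 + 0.2111 = 0.2111 K/W
Q = ΔT/ΣR = (43.7 °C − 5.12 °C)/0.2111 = 183 W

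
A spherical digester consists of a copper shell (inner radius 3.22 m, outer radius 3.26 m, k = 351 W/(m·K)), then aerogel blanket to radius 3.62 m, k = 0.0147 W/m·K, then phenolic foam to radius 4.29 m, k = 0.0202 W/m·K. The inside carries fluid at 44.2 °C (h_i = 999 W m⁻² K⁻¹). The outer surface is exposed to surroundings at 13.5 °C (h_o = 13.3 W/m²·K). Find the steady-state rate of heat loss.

Series thermal resistances, inner to outer:
  R_conv,in = 1/(4πr²h) = 1/(4π·3.22²·999) = 7.683×10^-6 K/W
  R_copper = (1/3.22 − 1/3.26)/(4πk) = 0.003811/(4π·351) = 8.639×10^-7 K/W
  R_aerogel blanket = (1/3.26 − 1/3.62)/(4πk) = 0.03051/(4π·0.0147) = 0.1651 K/W
  R_phenolic foam = (1/3.62 − 1/4.29)/(4πk) = 0.04314/(4π·0.0202) = 0.1700 K/W
  R_conv,out = 1/(4πr²h) = 1/(4π·4.29²·13.3) = 3.251×10^-4 K/W
ΣR = 7.683×10^-6 + 8.639×10^-7 + 0.1651 + 0.1700 + 3.251×10^-4 = 0.3354 K/W
Q = ΔT/ΣR = (44.2 °C − 13.5 °C)/0.3354 = 91.5 W

Q = 91.5 W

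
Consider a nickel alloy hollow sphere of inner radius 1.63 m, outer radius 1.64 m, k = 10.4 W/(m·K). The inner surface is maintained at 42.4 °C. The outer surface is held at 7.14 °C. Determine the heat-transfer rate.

Q = 4πk·ΔT/(1/r₁ − 1/r₂) = 4π × 10.4 × 35.26 / (1/1.63 − 1/1.64) = 1.23×10^6 W

Q = 1.23×10^6 W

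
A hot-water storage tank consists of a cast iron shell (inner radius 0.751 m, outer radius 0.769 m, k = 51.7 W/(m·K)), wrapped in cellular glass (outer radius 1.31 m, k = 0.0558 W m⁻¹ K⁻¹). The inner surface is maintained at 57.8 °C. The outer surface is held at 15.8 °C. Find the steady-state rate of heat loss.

Treat each layer as a resistance in series:
  R_cast iron = (1/0.751 − 1/0.769)/(4πk) = 0.03117/(4π·51.7) = 4.797×10^-5 K/W
  R_cellular glass = (1/0.769 − 1/1.31)/(4πk) = 0.5370/(4π·0.0558) = 0.7659 K/W
ΣR = 4.797×10^-5 + 0.7659 = 0.7659 K/W
Q = ΔT/ΣR = (57.8 °C − 15.8 °C)/0.7659 = 54.8 W

Q = 54.8 W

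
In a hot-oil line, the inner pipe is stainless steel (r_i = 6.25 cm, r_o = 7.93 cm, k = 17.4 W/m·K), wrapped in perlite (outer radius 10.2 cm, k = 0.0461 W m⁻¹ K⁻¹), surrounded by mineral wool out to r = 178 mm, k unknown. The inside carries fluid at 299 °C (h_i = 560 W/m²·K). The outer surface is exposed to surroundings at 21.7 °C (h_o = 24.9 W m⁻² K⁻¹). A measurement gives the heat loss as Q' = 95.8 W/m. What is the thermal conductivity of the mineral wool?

ΣR = ΔT/Q' = |299 − 21.7|/95.8 = 2.895 m·K/W
Known resistances:
  R'_conv,in = 1/(2πr h) = 1/(2π·0.0625·560) = 0.004547 m·K/W
  R'_stainless steel = ln(0.0793/0.0625)/(2πk) = 0.2381/(2π·17.4) = 0.002178 m·K/W
  R'_perlite = ln(0.102/0.0793)/(2πk) = 0.2517/(2π·0.0461) = 0.8691 m·K/W
  R'_conv,out = 1/(2πr h) = 1/(2π·0.178·24.9) = 0.03591 m·K/W
R_mineral wool = ΣR − ΣR_known = 2.895 − 0.9117 = 1.983 m·K/W
ln(r₂/r₁)/(2πk) = 1.983 ⇒ k = 0.5568/(2π·1.983) = 0.0447 W/m·K

k = 0.0447 W/m·K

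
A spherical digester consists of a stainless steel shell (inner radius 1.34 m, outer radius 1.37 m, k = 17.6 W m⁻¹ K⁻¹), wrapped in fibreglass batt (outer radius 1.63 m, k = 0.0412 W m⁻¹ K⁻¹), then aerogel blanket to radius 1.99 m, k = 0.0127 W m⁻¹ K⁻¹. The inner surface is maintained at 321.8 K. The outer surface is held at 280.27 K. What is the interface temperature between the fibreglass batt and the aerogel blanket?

T = 311.6 K

Series thermal resistances, inner to outer:
  R_stainless steel = (1/1.34 − 1/1.37)/(4πk) = 0.01634/(4π·17.6) = 7.389×10^-5 K/W
  R_fibreglass batt = (1/1.37 − 1/1.63)/(4πk) = 0.1164/(4π·0.0412) = 0.2249 K/W
  R_aerogel blanket = (1/1.63 − 1/1.99)/(4πk) = 0.1110/(4π·0.0127) = 0.6954 K/W
ΣR = 7.389×10^-5 + 0.2249 + 0.6954 = 0.9204 K/W
Q = ΔT/ΣR = (321.8 K − 280.27 K)/0.9204 = 45.12 W
From the inner boundary to the fibreglass batt/aerogel blanket interface, ΣR_partial = 0.2250 K/W.
T_interface = T_in − Q·ΣR_partial = 321.8 K − (45.12)(0.2250) = 311.6 K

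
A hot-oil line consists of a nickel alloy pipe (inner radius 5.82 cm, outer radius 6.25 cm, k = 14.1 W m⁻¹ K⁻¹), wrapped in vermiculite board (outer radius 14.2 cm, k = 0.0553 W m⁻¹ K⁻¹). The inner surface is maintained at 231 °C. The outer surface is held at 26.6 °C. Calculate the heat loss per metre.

Q' = 86.5 W/m

Series thermal resistances, inner to outer:
  R'_nickel alloy = ln(0.0625/0.0582)/(2πk) = 0.07128/(2π·14.1) = 8.046×10^-4 m·K/W
  R'_vermiculite board = ln(0.142/0.0625)/(2πk) = 0.8207/(2π·0.0553) = 2.362 m·K/W
ΣR = 8.046×10^-4 + 2.362 = 2.363 m·K/W
Q' = ΔT/ΣR = (231 °C − 26.6 °C)/2.363 = 86.5 W/m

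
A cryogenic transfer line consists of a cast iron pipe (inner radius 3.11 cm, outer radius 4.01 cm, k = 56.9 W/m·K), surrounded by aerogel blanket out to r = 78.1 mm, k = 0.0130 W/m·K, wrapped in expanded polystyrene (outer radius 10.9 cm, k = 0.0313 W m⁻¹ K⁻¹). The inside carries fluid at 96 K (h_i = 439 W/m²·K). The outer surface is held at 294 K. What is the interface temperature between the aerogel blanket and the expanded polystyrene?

T = 260.0 K

Treat each layer as a resistance in series:
  R'_conv,in = 1/(2πr h) = 1/(2π·0.0311·439) = 0.01166 m·K/W
  R'_cast iron = ln(0.0401/0.0311)/(2πk) = 0.2542/(2π·56.9) = 7.109×10^-4 m·K/W
  R'_aerogel blanket = ln(0.0781/0.0401)/(2πk) = 0.6666/(2π·0.0130) = 8.161 m·K/W
  R'_expanded polystyrene = ln(0.109/0.0781)/(2πk) = 0.3334/(2π·0.0313) = 1.695 m·K/W
ΣR = 0.01166 + 7.109×10^-4 + 8.161 + 1.695 = 9.868 m·K/W
Q' = ΔT/ΣR = (96 K − 294 K)/9.868 = -20.06 W/m
From the inner boundary to the aerogel blanket/expanded polystyrene interface, ΣR_partial = 8.173 m·K/W.
T_interface = T_in − Q'·ΣR_partial = 96 K − (-20.06)(8.173) = 260.0 K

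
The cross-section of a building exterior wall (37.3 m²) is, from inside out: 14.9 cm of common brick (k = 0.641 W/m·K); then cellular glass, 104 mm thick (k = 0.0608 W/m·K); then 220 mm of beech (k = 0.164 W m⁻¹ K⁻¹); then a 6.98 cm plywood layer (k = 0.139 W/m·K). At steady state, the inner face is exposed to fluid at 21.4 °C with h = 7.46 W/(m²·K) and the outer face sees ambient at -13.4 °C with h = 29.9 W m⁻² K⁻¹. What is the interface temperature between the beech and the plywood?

T = -8.69 °C

Resistance network (inner→outer):
  R_conv,in = 1/(hA) = 1/(7.46·37.3) = 0.003594 K/W
  R_common brick = L/(kA) = 0.149/(0.641·37.3) = 0.006232 K/W
  R_cellular glass = L/(kA) = 0.104/(0.0608·37.3) = 0.04586 K/W
  R_beech = L/(kA) = 0.220/(0.164·37.3) = 0.03596 K/W
  R_plywood = L/(kA) = 0.0698/(0.139·37.3) = 0.01346 K/W
  R_conv,out = 1/(hA) = 1/(29.9·37.3) = 8.966×10^-4 K/W
ΣR = 0.003594 + 0.006232 + 0.04586 + 0.03596 + 0.01346 + 8.966×10^-4 = 0.1060 K/W
Q = ΔT/ΣR = (21.4 °C − -13.4 °C)/0.1060 = 328.3 W
From the inner boundary to the beech/plywood interface, ΣR_partial = 0.09165 K/W.
T_interface = T_in − Q·ΣR_partial = 21.4 °C − (328.3)(0.09165) = -8.69 °C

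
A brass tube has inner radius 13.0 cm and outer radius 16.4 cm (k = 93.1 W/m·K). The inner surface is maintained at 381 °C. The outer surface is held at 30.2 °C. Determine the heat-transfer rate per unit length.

Q' = 2πk·ΔT/ln(r₂/r₁) = 2π × 93.1 × 350.8 / ln(0.164/0.130) = 8.83×10^5 W/m

Q' = 8.83×10^5 W/m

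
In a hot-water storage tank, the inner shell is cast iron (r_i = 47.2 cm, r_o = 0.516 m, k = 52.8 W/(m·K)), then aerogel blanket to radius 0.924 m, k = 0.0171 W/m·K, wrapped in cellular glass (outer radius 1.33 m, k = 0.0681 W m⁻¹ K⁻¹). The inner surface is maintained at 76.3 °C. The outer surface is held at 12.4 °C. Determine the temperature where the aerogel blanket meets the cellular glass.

Resistance network (inner→outer):
  R_cast iron = (1/0.472 − 1/0.516)/(4πk) = 0.1807/(4π·52.8) = 2.723×10^-4 K/W
  R_aerogel blanket = (1/0.516 − 1/0.924)/(4πk) = 0.8557/(4π·0.0171) = 3.982 K/W
  R_cellular glass = (1/0.924 − 1/1.33)/(4πk) = 0.3304/(4π·0.0681) = 0.3861 K/W
ΣR = 2.723×10^-4 + 3.982 + 0.3861 = 4.368 K/W
Q = ΔT/ΣR = (76.3 °C − 12.4 °C)/4.368 = 14.63 W
From the inner boundary to the aerogel blanket/cellular glass interface, ΣR_partial = 3.982 K/W.
T_interface = T_in − Q·ΣR_partial = 76.3 °C − (14.63)(3.982) = 18.0 °C

T = 18.0 °C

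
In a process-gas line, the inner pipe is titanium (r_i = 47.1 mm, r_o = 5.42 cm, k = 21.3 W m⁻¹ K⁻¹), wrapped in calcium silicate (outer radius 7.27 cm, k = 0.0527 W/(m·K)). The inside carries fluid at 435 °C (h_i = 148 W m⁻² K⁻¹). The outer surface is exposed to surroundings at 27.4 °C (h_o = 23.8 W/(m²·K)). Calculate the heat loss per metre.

Series thermal resistances, inner to outer:
  R'_conv,in = 1/(2πr h) = 1/(2π·0.0471·148) = 0.02283 m·K/W
  R'_titanium = ln(0.0542/0.0471)/(2πk) = 0.1404/(2π·21.3) = 0.001049 m·K/W
  R'_calcium silicate = ln(0.0727/0.0542)/(2πk) = 0.2937/(2π·0.0527) = 0.8869 m·K/W
  R'_conv,out = 1/(2πr h) = 1/(2π·0.0727·23.8) = 0.09198 m·K/W
ΣR = 0.02283 + 0.001049 + 0.8869 + 0.09198 = 1.003 m·K/W
Q' = ΔT/ΣR = (435 °C − 27.4 °C)/1.003 = 406 W/m

Q' = 406 W/m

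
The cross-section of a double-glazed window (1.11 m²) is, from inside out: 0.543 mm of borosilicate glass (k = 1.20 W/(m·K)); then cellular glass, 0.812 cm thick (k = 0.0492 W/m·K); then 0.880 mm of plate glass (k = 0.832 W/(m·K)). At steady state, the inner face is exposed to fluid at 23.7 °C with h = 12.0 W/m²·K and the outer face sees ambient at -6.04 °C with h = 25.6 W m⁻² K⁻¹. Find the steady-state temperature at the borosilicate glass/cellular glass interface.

Resistance network (inner→outer):
  R_conv,in = 1/(hA) = 1/(12.0·1.11) = 0.07508 K/W
  R_borosilicate glass = L/(kA) = 5.43×10^-4/(1.20·1.11) = 4.077×10^-4 K/W
  R_cellular glass = L/(kA) = 0.00812/(0.0492·1.11) = 0.1487 K/W
  R_plate glass = L/(kA) = 8.80×10^-4/(0.832·1.11) = 9.529×10^-4 K/W
  R_conv,out = 1/(hA) = 1/(25.6·1.11) = 0.03519 K/W
ΣR = 0.07508 + 4.077×10^-4 + 0.1487 + 9.529×10^-4 + 0.03519 = 0.2603 K/W
Q = ΔT/ΣR = (23.7 °C − -6.04 °C)/0.2603 = 114.3 W
From the inner boundary to the borosilicate glass/cellular glass interface, ΣR_partial = 0.07549 K/W.
T_interface = T_in − Q·ΣR_partial = 23.7 °C − (114.3)(0.07549) = 15.1 °C

T = 15.1 °C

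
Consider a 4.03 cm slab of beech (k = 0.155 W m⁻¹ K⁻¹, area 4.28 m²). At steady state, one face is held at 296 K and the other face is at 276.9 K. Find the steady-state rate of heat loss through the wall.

Q = kA·ΔT/L = 0.155 × 4.28 × |296 K − 276.9 K| / 0.0403 = 314 W

Q = 314 W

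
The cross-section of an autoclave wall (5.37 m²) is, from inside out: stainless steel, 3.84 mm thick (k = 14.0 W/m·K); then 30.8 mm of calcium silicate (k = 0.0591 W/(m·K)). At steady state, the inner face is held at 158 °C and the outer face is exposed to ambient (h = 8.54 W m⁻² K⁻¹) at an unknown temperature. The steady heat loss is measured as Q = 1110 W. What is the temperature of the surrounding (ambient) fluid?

Sum the resistances:
  R_stainless steel = L/(kA) = 0.00384/(14.0·5.37) = 5.108×10^-5 K/W
  R_calcium silicate = L/(kA) = 0.0308/(0.0591·5.37) = 0.09705 K/W
  R_conv,out = 1/(hA) = 1/(8.54·5.37) = 0.02181 K/W
ΣR = 0.1189 K/W
ΔT = Q·ΣR = 1110 × 0.1189 = 132.0 K
Heat flows outward, so T_out = T_in − ΔT = 158 − 132.0 = 26.0 °C

T_out = 26.0 °C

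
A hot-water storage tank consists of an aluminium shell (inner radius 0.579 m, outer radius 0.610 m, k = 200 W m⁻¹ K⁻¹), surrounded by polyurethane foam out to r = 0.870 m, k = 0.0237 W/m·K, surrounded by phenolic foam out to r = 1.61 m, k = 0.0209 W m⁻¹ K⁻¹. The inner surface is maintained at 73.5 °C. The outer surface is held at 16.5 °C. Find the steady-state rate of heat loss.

Q = 15.6 W

Series thermal resistances, inner to outer:
  R_aluminium = (1/0.579 − 1/0.610)/(4πk) = 0.08777/(4π·200) = 3.492×10^-5 K/W
  R_polyurethane foam = (1/0.610 − 1/0.870)/(4πk) = 0.4899/(4π·0.0237) = 1.645 K/W
  R_phenolic foam = (1/0.870 − 1/1.61)/(4πk) = 0.5283/(4π·0.0209) = 2.012 K/W
ΣR = 3.492×10^-5 + 1.645 + 2.012 = 3.657 K/W
Q = ΔT/ΣR = (73.5 °C − 16.5 °C)/3.657 = 15.6 W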